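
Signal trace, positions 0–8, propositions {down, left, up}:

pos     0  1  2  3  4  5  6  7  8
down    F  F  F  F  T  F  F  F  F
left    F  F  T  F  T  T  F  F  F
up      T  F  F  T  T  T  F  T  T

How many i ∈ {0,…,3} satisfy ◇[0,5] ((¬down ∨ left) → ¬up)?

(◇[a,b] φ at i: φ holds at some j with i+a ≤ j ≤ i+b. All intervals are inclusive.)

4

Evaluate at each i in [0,3]:
  i=0: ✓ (witness j=1)
  i=1: ✓ (witness j=1)
  i=2: ✓ (witness j=2)
  i=3: ✓ (witness j=6)
Positions where it holds: {0, 1, 2, 3} → 4.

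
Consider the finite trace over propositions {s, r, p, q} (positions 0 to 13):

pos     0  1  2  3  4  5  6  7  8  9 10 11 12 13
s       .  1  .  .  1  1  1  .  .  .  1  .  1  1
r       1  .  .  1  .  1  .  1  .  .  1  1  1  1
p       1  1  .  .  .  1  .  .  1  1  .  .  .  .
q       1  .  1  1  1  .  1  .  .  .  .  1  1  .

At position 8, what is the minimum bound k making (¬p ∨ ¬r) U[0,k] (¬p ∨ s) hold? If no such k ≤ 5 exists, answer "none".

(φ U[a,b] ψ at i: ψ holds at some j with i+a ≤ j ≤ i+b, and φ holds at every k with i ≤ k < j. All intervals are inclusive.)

2

Need earliest j ≥ 8 with (¬p ∨ s), and (¬p ∨ ¬r) at every k in [8,j-1].
  j=8: rhs fails.
  j=9: rhs fails.
  j=10: rhs holds; lhs holds on [8,9]. k = 2.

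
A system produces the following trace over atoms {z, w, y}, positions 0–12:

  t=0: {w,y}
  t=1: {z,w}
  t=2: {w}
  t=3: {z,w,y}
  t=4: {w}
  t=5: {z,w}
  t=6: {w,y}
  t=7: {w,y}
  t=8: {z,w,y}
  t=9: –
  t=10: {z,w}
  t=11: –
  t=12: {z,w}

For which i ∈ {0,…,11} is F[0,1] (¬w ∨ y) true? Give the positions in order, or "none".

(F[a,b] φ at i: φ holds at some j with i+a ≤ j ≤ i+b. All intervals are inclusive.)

0, 2, 3, 5, 6, 7, 8, 9, 10, 11

Evaluate at each i in [0,11]:
  i=0: ✓ (witness j=0)
  i=1: ✗ (none in [1,2])
  i=2: ✓ (witness j=3)
  i=3: ✓ (witness j=3)
  i=4: ✗ (none in [4,5])
  i=5: ✓ (witness j=6)
  i=6: ✓ (witness j=6)
  i=7: ✓ (witness j=7)
  i=8: ✓ (witness j=8)
  i=9: ✓ (witness j=9)
  i=10: ✓ (witness j=11)
  i=11: ✓ (witness j=11)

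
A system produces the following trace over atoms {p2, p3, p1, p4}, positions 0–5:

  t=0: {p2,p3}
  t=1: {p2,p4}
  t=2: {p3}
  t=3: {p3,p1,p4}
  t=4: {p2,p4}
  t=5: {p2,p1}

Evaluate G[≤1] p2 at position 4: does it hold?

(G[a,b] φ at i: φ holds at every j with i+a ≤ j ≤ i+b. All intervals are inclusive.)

Check p2 at every j in [4,5]:
  j=4: true
  j=5: true
All positions satisfy it → formula holds.

Holds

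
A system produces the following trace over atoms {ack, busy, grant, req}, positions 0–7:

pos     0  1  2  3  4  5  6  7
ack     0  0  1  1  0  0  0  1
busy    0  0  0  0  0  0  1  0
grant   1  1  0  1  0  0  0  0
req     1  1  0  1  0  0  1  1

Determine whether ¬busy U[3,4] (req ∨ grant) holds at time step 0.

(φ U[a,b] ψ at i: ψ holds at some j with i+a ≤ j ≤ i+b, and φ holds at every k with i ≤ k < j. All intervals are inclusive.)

True

Need some j in [3,4] with (req ∨ grant), and ¬busy at every k in [0,j-1].
  j=3: (req ∨ grant) holds; ¬busy holds at every k in [0,2] → satisfied.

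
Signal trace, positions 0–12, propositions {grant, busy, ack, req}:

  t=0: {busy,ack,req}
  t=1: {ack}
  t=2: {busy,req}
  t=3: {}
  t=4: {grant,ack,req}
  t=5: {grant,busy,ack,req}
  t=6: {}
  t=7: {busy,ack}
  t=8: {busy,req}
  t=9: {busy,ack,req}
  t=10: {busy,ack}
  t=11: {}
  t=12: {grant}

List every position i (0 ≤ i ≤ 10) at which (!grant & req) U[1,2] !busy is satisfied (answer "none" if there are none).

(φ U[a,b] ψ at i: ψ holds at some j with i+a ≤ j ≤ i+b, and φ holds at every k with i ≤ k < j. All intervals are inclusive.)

0, 2

Evaluate at each i in [0,10]:
  i=0: ✓ (rhs at j=1; lhs holds on [0,0])
  i=1: ✗ (lhs fails at k=1 before rhs at j=3)
  i=2: ✓ (rhs at j=3; lhs holds on [2,2])
  i=3: ✗ (lhs fails at k=3 before rhs at j=4)
  i=4: ✗ (lhs fails at k=4 before rhs at j=6)
  i=5: ✗ (lhs fails at k=5 before rhs at j=6)
  i=6: ✗ (no rhs in [7,8])
  i=7: ✗ (no rhs in [8,9])
  i=8: ✗ (no rhs in [9,10])
  i=9: ✗ (lhs fails at k=10 before rhs at j=11)
  i=10: ✗ (lhs fails at k=10 before rhs at j=11)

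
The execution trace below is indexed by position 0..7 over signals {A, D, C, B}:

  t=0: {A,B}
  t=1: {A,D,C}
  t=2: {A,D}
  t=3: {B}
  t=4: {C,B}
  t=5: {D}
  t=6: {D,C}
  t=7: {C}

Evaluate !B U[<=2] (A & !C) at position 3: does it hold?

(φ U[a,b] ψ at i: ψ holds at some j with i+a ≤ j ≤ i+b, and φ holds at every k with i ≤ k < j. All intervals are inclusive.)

Does not hold

Need some j in [3,5] with (A & !C), and !B at every k in [3,j-1].
  j=3: (A & !C) false.
  j=4: (A & !C) false.
  j=5: (A & !C) false.
No j in the window works → until fails.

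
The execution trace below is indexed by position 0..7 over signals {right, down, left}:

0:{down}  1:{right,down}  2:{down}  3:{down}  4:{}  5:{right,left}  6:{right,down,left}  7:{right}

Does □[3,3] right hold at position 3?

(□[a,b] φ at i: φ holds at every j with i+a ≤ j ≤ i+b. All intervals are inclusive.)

Check right at every j in [6,6]:
  j=6: true
All positions satisfy it → formula holds.

True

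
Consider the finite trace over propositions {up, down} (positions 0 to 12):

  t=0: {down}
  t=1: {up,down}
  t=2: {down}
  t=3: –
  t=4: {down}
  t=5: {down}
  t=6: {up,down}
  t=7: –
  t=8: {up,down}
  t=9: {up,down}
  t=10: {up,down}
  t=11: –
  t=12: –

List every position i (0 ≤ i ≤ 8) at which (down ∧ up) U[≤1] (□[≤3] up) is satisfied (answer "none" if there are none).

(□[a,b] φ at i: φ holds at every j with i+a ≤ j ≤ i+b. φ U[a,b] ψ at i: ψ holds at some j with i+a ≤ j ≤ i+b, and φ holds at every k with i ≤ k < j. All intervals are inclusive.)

Evaluate at each i in [0,8]:
  i=0: ✗ (no rhs in [0,1])
  i=1: ✗ (no rhs in [1,2])
  i=2: ✗ (no rhs in [2,3])
  i=3: ✗ (no rhs in [3,4])
  i=4: ✗ (no rhs in [4,5])
  i=5: ✗ (no rhs in [5,6])
  i=6: ✗ (no rhs in [6,7])
  i=7: ✗ (no rhs in [7,8])
  i=8: ✗ (no rhs in [8,9])

none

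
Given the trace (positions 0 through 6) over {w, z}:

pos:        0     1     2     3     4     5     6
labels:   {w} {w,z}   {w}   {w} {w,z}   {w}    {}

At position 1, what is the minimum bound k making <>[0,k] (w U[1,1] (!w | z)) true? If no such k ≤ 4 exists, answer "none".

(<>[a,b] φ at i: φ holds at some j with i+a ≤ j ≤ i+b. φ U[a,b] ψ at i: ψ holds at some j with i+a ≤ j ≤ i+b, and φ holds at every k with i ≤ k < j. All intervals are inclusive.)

2

Scan j = 1,2,… for (w U[1,1] (!w | z)):
  j=1: fails
  j=2: fails
  j=3: holds
First hit at j=3, so smallest k = 3-1 = 2.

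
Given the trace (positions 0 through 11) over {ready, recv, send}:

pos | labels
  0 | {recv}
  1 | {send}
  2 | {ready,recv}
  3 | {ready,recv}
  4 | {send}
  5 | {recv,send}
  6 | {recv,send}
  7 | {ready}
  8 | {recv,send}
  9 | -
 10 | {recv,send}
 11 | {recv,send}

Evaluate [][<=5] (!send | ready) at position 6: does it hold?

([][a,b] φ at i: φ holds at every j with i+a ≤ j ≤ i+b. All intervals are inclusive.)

Check (!send | ready) at every j in [6,11]:
  j=6: false
  j=7: true
  j=8: false
  j=9: true
  j=10: false
  j=11: false
Fails at j=6 → formula fails.

Does not hold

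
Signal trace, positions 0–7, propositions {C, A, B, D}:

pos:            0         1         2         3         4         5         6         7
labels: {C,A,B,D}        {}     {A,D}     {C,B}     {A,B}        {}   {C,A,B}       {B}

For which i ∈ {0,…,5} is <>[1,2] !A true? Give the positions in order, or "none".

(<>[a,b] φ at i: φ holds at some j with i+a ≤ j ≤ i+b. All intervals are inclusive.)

0, 1, 2, 3, 4, 5

Evaluate at each i in [0,5]:
  i=0: ✓ (witness j=1)
  i=1: ✓ (witness j=3)
  i=2: ✓ (witness j=3)
  i=3: ✓ (witness j=5)
  i=4: ✓ (witness j=5)
  i=5: ✓ (witness j=7)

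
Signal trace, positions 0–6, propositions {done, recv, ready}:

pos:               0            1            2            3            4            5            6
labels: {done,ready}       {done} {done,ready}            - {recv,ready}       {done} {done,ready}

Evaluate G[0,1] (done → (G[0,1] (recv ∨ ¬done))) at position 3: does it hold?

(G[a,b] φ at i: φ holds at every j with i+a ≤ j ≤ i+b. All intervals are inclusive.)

Yes

Check (done → (G[0,1] (recv ∨ ¬done))) at every j in [3,4]:
  j=3: antecedent false → ✓
  j=4: antecedent false → ✓
All positions satisfy it → formula holds.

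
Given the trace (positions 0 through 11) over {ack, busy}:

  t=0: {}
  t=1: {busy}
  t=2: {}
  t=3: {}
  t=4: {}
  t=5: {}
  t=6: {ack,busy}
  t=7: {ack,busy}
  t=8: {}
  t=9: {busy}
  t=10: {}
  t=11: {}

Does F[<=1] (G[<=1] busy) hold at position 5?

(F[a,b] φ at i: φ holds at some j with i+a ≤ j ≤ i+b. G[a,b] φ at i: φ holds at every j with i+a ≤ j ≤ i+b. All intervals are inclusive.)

True

Check G[<=1] busy at each j in [5,6]:
  j=5: fails at 5
  j=6: holds on [6,7]
Found at j=6 → formula holds.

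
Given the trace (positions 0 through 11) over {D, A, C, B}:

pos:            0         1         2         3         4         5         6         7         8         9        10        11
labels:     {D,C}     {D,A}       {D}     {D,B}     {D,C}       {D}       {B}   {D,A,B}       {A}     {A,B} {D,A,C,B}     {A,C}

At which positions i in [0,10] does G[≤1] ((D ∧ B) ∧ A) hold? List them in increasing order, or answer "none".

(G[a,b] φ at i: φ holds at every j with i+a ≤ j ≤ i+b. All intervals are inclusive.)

none

Evaluate at each i in [0,10]:
  i=0: ✗ (fails at j=0)
  i=1: ✗ (fails at j=1)
  i=2: ✗ (fails at j=2)
  i=3: ✗ (fails at j=3)
  i=4: ✗ (fails at j=4)
  i=5: ✗ (fails at j=5)
  i=6: ✗ (fails at j=6)
  i=7: ✗ (fails at j=8)
  i=8: ✗ (fails at j=8)
  i=9: ✗ (fails at j=9)
  i=10: ✗ (fails at j=11)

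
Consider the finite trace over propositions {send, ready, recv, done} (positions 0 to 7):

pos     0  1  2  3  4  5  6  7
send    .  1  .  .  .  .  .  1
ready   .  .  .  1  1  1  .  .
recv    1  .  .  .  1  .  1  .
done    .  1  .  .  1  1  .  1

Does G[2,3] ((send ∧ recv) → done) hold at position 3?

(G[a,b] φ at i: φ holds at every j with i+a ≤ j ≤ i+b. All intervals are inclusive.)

Check ((send ∧ recv) → done) at every j in [5,6]:
  j=5: antecedent false → ✓
  j=6: antecedent false → ✓
All positions satisfy it → formula holds.

Yes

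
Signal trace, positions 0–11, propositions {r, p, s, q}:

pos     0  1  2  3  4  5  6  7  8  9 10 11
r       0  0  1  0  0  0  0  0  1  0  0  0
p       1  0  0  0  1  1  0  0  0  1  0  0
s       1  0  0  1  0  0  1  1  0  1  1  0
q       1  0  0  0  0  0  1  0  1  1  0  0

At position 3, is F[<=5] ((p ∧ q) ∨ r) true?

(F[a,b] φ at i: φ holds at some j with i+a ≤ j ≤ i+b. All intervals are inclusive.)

True

Check ((p ∧ q) ∨ r) at each j in [3,8]:
  j=3: false
  j=4: false
  j=5: false
  j=6: false
  j=7: false
  j=8: true
Found at j=8 → formula holds.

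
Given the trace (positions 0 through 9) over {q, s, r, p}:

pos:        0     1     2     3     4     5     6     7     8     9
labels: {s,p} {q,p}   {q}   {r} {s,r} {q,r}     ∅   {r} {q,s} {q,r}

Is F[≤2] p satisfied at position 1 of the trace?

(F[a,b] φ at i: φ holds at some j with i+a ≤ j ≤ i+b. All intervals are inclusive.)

Check p at each j in [1,3]:
  j=1: true
  j=2: false
  j=3: false
Found at j=1 → formula holds.

Yes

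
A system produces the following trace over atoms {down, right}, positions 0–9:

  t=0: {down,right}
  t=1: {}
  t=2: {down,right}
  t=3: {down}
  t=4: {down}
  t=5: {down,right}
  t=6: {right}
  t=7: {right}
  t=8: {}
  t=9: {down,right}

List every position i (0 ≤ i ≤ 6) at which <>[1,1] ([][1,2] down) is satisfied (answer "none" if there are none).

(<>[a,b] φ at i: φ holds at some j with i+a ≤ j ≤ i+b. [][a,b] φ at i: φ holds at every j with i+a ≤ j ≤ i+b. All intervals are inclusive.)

0, 1, 2

Evaluate at each i in [0,6]:
  i=0: ✓ (witness j=1)
  i=1: ✓ (witness j=2)
  i=2: ✓ (witness j=3)
  i=3: ✗ (none in [4,4])
  i=4: ✗ (none in [5,5])
  i=5: ✗ (none in [6,6])
  i=6: ✗ (none in [7,7])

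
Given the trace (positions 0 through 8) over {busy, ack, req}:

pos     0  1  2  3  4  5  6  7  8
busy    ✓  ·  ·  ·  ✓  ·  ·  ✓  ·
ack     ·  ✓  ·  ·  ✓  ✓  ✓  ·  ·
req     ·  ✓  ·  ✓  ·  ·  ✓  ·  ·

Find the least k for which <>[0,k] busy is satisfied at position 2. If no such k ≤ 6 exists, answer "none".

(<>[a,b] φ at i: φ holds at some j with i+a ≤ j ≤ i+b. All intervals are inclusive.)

2

Scan j = 2,3,… for busy:
  j=2: fails
  j=3: fails
  j=4: holds
First hit at j=4, so smallest k = 4-2 = 2.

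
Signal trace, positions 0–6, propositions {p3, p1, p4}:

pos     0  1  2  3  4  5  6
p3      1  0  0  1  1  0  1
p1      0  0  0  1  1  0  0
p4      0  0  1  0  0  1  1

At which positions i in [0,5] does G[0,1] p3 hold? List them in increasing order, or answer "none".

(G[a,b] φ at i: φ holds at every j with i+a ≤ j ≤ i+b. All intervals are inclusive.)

Evaluate at each i in [0,5]:
  i=0: ✗ (fails at j=1)
  i=1: ✗ (fails at j=1)
  i=2: ✗ (fails at j=2)
  i=3: ✓ (all of [3,4])
  i=4: ✗ (fails at j=5)
  i=5: ✗ (fails at j=5)

3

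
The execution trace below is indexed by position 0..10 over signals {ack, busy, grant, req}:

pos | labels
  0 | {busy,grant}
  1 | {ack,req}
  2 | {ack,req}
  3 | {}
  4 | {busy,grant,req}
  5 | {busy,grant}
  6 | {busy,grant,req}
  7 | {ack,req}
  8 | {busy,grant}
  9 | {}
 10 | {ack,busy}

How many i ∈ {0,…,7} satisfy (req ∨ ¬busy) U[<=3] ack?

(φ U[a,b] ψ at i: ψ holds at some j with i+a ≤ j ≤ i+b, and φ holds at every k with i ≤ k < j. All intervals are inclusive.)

Evaluate at each i in [0,7]:
  i=0: ✗ (lhs fails at k=0 before rhs at j=1)
  i=1: ✓ (rhs at j=1)
  i=2: ✓ (rhs at j=2)
  i=3: ✗ (no rhs in [3,6])
  i=4: ✗ (lhs fails at k=5 before rhs at j=7)
  i=5: ✗ (lhs fails at k=5 before rhs at j=7)
  i=6: ✓ (rhs at j=7; lhs holds on [6,6])
  i=7: ✓ (rhs at j=7)
Positions where it holds: {1, 2, 6, 7} → 4.

4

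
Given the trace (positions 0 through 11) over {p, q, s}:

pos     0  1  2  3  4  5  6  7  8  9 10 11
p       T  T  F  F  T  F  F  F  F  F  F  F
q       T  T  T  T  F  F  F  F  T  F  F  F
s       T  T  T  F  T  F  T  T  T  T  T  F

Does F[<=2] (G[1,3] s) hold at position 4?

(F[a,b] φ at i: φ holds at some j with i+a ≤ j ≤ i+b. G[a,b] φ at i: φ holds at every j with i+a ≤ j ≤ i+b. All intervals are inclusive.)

True

Check G[1,3] s at each j in [4,6]:
  j=4: fails at 5
  j=5: holds on [6,8]
  j=6: holds on [7,9]
Found at j=5 → formula holds.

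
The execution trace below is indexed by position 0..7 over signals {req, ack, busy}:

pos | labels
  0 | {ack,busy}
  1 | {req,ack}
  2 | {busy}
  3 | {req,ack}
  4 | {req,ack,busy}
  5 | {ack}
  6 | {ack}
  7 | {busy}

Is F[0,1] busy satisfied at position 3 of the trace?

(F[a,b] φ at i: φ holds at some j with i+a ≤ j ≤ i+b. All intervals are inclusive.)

Check busy at each j in [3,4]:
  j=3: false
  j=4: true
Found at j=4 → formula holds.

True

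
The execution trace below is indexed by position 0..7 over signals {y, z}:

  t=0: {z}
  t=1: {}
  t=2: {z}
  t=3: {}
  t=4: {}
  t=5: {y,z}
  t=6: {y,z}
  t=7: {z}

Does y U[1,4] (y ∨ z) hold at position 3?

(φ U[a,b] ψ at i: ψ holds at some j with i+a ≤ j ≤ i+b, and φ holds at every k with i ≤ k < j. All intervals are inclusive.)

Need some j in [4,7] with (y ∨ z), and y at every k in [3,j-1].
  j=4: (y ∨ z) false.
  j=5: (y ∨ z) holds, but y fails at k=3 → not this j.
  j=6: (y ∨ z) holds, but y fails at k=3 → not this j.
  j=7: (y ∨ z) holds, but y fails at k=3 → not this j.
No j in the window works → until fails.

Does not hold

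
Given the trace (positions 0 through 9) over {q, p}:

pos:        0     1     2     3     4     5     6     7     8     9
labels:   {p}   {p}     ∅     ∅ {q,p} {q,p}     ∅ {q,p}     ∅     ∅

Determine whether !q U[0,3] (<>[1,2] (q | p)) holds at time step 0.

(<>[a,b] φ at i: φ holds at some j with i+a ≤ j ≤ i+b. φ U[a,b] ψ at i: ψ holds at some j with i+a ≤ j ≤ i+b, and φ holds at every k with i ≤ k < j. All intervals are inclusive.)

Need some j in [0,3] with <>[1,2] (q | p), and !q at every k in [0,j-1].
  j=0: <>[1,2] (q | p) holds; no prefix to check → satisfied.

Holds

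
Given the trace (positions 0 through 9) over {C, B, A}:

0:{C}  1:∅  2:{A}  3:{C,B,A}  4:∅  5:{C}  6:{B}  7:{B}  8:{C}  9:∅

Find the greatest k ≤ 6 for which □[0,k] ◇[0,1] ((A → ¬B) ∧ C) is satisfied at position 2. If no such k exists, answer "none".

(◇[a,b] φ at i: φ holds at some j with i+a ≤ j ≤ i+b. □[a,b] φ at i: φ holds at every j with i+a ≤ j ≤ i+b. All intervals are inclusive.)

◇[0,1] ((A → ¬B) ∧ C) must hold from j=2 onward; find where it first fails.
  j=2: fails → no k works.

none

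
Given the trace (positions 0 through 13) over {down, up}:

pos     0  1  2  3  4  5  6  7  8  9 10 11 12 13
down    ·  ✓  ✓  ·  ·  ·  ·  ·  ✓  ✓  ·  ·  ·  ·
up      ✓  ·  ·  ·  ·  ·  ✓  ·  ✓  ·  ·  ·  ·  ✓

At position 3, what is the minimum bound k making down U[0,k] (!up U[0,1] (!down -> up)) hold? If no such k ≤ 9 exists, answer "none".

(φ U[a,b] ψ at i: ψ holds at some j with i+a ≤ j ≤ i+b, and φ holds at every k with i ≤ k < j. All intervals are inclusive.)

none

Need earliest j ≥ 3 with (!up U[0,1] (!down -> up)), and down at every k in [3,j-1].
  j=3: rhs fails.
  j=4: rhs fails.
  j=5: rhs holds but lhs fails at k=3.
  j=6: rhs holds but lhs fails at k=3.
  j=7: rhs holds but lhs fails at k=3.
  j=8: rhs holds but lhs fails at k=3.
  j=9: rhs holds but lhs fails at k=3.
  j=10: rhs fails.
  j=11: rhs fails.
  j=12: rhs holds but lhs fails at k=3.
No witness within the range → none.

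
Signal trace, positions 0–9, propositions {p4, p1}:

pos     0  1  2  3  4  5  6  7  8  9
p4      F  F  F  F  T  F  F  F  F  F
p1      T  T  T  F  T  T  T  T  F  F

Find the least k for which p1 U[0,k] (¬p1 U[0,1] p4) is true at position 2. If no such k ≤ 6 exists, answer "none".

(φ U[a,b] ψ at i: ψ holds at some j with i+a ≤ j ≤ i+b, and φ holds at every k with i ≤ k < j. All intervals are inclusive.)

Need earliest j ≥ 2 with (¬p1 U[0,1] p4), and p1 at every k in [2,j-1].
  j=2: rhs fails.
  j=3: rhs holds; lhs holds on [2,2]. k = 1.

1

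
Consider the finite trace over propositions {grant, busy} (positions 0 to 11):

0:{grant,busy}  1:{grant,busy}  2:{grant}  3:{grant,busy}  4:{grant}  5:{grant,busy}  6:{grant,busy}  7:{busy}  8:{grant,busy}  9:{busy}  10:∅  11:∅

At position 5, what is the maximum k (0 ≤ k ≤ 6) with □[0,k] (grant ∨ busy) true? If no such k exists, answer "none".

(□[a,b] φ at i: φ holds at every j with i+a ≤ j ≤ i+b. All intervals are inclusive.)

(grant ∨ busy) must hold from j=5 onward; find where it first fails.
  j=5: holds
  j=6: holds
  j=7: holds
  j=8: holds
  j=9: holds
  j=10: fails
Holds on [5,9], so largest k = 4.

4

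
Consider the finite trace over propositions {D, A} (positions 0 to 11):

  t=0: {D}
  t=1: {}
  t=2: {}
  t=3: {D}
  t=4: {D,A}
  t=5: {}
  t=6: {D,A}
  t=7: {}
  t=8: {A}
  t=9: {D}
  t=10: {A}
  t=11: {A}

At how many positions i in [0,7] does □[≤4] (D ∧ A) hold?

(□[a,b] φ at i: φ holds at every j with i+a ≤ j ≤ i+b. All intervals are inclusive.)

Evaluate at each i in [0,7]:
  i=0: ✗ (fails at j=0)
  i=1: ✗ (fails at j=1)
  i=2: ✗ (fails at j=2)
  i=3: ✗ (fails at j=3)
  i=4: ✗ (fails at j=5)
  i=5: ✗ (fails at j=5)
  i=6: ✗ (fails at j=7)
  i=7: ✗ (fails at j=7)
Positions where it holds: {} → 0.

0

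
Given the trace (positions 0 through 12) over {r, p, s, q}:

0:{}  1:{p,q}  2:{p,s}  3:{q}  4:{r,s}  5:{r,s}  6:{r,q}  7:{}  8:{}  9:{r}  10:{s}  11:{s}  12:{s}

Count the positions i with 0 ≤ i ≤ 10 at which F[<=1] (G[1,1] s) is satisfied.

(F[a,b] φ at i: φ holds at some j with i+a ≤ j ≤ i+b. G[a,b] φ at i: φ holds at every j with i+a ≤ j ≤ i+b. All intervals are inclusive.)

Evaluate at each i in [0,10]:
  i=0: ✓ (witness j=1)
  i=1: ✓ (witness j=1)
  i=2: ✓ (witness j=3)
  i=3: ✓ (witness j=3)
  i=4: ✓ (witness j=4)
  i=5: ✗ (none in [5,6])
  i=6: ✗ (none in [6,7])
  i=7: ✗ (none in [7,8])
  i=8: ✓ (witness j=9)
  i=9: ✓ (witness j=9)
  i=10: ✓ (witness j=10)
Positions where it holds: {0, 1, 2, 3, 4, 8, 9, 10} → 8.

8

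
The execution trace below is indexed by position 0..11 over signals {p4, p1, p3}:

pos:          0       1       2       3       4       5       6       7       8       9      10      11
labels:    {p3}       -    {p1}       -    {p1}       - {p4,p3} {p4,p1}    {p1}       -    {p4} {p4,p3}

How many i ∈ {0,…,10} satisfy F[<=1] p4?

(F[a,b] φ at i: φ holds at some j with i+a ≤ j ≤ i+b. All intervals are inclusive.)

Evaluate at each i in [0,10]:
  i=0: ✗ (none in [0,1])
  i=1: ✗ (none in [1,2])
  i=2: ✗ (none in [2,3])
  i=3: ✗ (none in [3,4])
  i=4: ✗ (none in [4,5])
  i=5: ✓ (witness j=6)
  i=6: ✓ (witness j=6)
  i=7: ✓ (witness j=7)
  i=8: ✗ (none in [8,9])
  i=9: ✓ (witness j=10)
  i=10: ✓ (witness j=10)
Positions where it holds: {5, 6, 7, 9, 10} → 5.

5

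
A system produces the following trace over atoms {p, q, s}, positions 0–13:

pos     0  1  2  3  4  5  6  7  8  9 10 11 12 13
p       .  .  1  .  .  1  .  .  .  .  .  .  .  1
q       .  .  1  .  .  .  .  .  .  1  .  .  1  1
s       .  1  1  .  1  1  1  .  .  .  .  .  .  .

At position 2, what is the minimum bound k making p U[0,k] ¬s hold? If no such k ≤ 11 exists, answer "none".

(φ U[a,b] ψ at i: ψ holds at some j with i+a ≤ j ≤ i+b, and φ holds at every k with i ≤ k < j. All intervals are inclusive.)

1

Need earliest j ≥ 2 with ¬s, and p at every k in [2,j-1].
  j=2: rhs fails.
  j=3: rhs holds; lhs holds on [2,2]. k = 1.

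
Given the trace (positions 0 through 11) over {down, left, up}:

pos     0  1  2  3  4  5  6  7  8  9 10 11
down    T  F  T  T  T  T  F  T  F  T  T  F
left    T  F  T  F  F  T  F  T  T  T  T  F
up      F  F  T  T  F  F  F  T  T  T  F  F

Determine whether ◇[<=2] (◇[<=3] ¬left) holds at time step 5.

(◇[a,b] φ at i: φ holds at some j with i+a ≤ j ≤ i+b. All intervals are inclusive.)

Yes

Check ◇[<=3] ¬left at each j in [5,7]:
  j=5: holds (witness at 6)
  j=6: holds (witness at 6)
  j=7: fails (none in [7,10])
Found at j=5 → formula holds.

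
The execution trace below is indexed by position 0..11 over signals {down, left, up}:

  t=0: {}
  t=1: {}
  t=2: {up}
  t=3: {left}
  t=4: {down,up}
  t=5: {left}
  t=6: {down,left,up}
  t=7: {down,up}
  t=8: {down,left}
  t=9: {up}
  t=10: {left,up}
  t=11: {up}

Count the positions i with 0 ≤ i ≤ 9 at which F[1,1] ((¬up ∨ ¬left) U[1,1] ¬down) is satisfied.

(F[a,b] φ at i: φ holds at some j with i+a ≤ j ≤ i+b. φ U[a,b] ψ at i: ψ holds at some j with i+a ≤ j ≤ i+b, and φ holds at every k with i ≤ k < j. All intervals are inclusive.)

5

Evaluate at each i in [0,9]:
  i=0: ✓ (witness j=1)
  i=1: ✓ (witness j=2)
  i=2: ✗ (none in [3,3])
  i=3: ✓ (witness j=4)
  i=4: ✗ (none in [5,5])
  i=5: ✗ (none in [6,6])
  i=6: ✗ (none in [7,7])
  i=7: ✓ (witness j=8)
  i=8: ✓ (witness j=9)
  i=9: ✗ (none in [10,10])
Positions where it holds: {0, 1, 3, 7, 8} → 5.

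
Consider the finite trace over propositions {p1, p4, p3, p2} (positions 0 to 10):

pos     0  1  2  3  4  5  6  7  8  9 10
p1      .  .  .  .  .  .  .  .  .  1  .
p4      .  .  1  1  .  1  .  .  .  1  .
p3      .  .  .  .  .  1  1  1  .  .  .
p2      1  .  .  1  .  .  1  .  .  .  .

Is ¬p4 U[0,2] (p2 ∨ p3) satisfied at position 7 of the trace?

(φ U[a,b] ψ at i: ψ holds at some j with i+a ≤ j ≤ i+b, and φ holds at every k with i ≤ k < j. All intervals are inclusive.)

Need some j in [7,9] with (p2 ∨ p3), and ¬p4 at every k in [7,j-1].
  j=7: (p2 ∨ p3) holds; no prefix to check → satisfied.

Yes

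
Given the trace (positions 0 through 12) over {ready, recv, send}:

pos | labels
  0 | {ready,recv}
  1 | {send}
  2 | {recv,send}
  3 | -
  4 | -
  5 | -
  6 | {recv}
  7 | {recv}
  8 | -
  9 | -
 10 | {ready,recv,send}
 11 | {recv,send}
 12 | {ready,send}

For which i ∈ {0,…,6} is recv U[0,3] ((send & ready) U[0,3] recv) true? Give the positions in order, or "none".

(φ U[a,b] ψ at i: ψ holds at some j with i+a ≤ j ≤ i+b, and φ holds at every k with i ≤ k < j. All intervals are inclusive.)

Evaluate at each i in [0,6]:
  i=0: ✓ (rhs at j=0)
  i=1: ✗ (lhs fails at k=1 before rhs at j=2)
  i=2: ✓ (rhs at j=2)
  i=3: ✗ (lhs fails at k=3 before rhs at j=6)
  i=4: ✗ (lhs fails at k=4 before rhs at j=6)
  i=5: ✗ (lhs fails at k=5 before rhs at j=6)
  i=6: ✓ (rhs at j=6)

0, 2, 6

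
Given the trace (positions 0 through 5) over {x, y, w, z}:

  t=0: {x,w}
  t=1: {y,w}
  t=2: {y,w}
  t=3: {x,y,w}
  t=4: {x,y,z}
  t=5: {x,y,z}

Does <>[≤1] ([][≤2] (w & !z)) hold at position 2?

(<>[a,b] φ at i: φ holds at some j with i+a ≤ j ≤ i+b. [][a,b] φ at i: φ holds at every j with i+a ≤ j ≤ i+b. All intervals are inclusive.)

Check [][≤2] (w & !z) at each j in [2,3]:
  j=2: fails at 4
  j=3: fails at 4
No position in the window satisfies it → formula fails.

No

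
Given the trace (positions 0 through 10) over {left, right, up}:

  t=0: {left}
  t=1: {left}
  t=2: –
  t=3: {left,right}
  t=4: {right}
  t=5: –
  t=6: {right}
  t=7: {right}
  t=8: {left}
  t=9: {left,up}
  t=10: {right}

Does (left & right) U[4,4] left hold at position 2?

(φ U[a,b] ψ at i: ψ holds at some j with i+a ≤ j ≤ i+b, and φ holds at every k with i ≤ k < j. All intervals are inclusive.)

Need some j in [6,6] with left, and (left & right) at every k in [2,j-1].
  j=6: left false.
No j in the window works → until fails.

Does not hold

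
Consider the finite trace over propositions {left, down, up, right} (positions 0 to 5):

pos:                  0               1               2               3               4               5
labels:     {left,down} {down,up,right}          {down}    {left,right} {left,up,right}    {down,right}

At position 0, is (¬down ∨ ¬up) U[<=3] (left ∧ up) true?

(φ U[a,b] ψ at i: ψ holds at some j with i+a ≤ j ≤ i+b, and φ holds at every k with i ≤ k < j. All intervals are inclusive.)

Need some j in [0,3] with (left ∧ up), and (¬down ∨ ¬up) at every k in [0,j-1].
  j=0: (left ∧ up) false.
  j=1: (left ∧ up) false.
  j=2: (left ∧ up) false.
  j=3: (left ∧ up) false.
No j in the window works → until fails.

Does not hold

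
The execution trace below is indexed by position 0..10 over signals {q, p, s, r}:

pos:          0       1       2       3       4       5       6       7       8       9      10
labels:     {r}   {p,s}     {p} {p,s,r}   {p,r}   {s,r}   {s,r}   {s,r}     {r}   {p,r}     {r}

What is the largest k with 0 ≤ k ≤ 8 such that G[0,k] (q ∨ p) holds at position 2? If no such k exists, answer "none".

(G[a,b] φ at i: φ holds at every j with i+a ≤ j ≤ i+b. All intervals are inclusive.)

(q ∨ p) must hold from j=2 onward; find where it first fails.
  j=2: holds
  j=3: holds
  j=4: holds
  j=5: fails
Holds on [2,4], so largest k = 2.

2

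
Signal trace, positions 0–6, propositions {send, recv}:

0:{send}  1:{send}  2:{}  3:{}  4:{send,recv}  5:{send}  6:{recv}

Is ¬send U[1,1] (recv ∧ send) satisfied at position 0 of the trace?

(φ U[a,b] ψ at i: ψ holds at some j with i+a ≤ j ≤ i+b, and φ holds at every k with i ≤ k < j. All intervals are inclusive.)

Does not hold

Need some j in [1,1] with (recv ∧ send), and ¬send at every k in [0,j-1].
  j=1: (recv ∧ send) false.
No j in the window works → until fails.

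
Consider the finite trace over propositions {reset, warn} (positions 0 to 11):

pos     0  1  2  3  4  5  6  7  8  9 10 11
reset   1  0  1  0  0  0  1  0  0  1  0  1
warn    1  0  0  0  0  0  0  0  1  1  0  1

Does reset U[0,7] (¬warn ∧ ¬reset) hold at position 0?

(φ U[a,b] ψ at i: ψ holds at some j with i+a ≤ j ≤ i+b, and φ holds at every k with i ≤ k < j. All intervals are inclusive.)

Holds

Need some j in [0,7] with (¬warn ∧ ¬reset), and reset at every k in [0,j-1].
  j=0: (¬warn ∧ ¬reset) false.
  j=1: (¬warn ∧ ¬reset) holds; reset holds at every k in [0,0] → satisfied.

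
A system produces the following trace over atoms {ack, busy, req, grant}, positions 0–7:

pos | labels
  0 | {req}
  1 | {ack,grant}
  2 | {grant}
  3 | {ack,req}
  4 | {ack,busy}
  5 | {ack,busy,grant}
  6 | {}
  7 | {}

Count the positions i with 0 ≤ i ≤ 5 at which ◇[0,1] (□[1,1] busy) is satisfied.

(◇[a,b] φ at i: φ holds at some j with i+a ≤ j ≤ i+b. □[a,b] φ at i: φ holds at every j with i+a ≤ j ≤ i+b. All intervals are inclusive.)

3

Evaluate at each i in [0,5]:
  i=0: ✗ (none in [0,1])
  i=1: ✗ (none in [1,2])
  i=2: ✓ (witness j=3)
  i=3: ✓ (witness j=3)
  i=4: ✓ (witness j=4)
  i=5: ✗ (none in [5,6])
Positions where it holds: {2, 3, 4} → 3.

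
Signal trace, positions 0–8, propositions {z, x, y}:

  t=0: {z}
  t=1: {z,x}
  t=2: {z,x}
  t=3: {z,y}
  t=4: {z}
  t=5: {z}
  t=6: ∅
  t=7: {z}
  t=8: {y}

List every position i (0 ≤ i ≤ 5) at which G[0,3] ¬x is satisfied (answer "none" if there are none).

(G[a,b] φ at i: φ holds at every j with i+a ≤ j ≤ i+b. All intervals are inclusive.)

Evaluate at each i in [0,5]:
  i=0: ✗ (fails at j=1)
  i=1: ✗ (fails at j=1)
  i=2: ✗ (fails at j=2)
  i=3: ✓ (all of [3,6])
  i=4: ✓ (all of [4,7])
  i=5: ✓ (all of [5,8])

3, 4, 5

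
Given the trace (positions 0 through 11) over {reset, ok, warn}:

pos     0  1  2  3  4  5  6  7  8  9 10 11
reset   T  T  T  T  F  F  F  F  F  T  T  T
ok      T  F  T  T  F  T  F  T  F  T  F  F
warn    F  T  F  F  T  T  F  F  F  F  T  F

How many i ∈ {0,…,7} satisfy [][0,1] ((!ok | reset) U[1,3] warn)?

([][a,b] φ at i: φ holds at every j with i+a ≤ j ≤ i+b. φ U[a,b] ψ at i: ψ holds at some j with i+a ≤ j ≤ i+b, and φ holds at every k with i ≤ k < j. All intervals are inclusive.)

4

Evaluate at each i in [0,7]:
  i=0: ✓ (all of [0,1])
  i=1: ✓ (all of [1,2])
  i=2: ✓ (all of [2,3])
  i=3: ✓ (all of [3,4])
  i=4: ✗ (fails at j=5)
  i=5: ✗ (fails at j=5)
  i=6: ✗ (fails at j=6)
  i=7: ✗ (fails at j=7)
Positions where it holds: {0, 1, 2, 3} → 4.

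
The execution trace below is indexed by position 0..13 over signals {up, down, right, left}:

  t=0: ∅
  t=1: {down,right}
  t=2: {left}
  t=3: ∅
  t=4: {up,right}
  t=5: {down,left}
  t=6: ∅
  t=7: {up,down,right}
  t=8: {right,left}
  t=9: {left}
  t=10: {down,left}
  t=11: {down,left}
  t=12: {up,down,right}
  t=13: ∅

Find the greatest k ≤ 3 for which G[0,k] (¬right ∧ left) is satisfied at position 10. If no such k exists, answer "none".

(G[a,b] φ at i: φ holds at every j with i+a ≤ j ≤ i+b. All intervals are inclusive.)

1

(¬right ∧ left) must hold from j=10 onward; find where it first fails.
  j=10: holds
  j=11: holds
  j=12: fails
Holds on [10,11], so largest k = 1.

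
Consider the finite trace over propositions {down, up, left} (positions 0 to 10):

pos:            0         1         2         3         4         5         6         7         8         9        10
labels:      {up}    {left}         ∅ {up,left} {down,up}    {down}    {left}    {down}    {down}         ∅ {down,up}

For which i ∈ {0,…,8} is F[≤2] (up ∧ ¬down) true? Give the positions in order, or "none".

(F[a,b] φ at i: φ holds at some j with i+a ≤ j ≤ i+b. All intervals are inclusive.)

Evaluate at each i in [0,8]:
  i=0: ✓ (witness j=0)
  i=1: ✓ (witness j=3)
  i=2: ✓ (witness j=3)
  i=3: ✓ (witness j=3)
  i=4: ✗ (none in [4,6])
  i=5: ✗ (none in [5,7])
  i=6: ✗ (none in [6,8])
  i=7: ✗ (none in [7,9])
  i=8: ✗ (none in [8,10])

0, 1, 2, 3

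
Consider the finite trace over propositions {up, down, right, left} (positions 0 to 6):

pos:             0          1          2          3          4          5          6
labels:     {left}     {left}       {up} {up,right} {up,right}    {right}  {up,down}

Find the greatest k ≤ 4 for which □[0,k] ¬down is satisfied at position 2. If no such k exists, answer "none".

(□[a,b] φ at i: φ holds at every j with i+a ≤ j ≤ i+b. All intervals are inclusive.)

3

¬down must hold from j=2 onward; find where it first fails.
  j=2: holds
  j=3: holds
  j=4: holds
  j=5: holds
  j=6: fails
Holds on [2,5], so largest k = 3.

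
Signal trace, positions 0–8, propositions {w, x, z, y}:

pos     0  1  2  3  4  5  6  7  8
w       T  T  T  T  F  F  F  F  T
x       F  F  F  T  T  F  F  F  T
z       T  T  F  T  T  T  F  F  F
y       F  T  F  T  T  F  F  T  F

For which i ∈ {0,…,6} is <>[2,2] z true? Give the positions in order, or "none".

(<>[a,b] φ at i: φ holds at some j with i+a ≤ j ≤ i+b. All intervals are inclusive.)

1, 2, 3

Evaluate at each i in [0,6]:
  i=0: ✗ (none in [2,2])
  i=1: ✓ (witness j=3)
  i=2: ✓ (witness j=4)
  i=3: ✓ (witness j=5)
  i=4: ✗ (none in [6,6])
  i=5: ✗ (none in [7,7])
  i=6: ✗ (none in [8,8])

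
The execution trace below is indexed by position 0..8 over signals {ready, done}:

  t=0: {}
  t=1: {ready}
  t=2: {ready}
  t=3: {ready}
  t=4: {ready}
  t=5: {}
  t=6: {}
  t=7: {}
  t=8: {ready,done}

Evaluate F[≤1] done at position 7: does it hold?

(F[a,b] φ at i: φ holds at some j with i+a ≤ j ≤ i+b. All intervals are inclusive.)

True

Check done at each j in [7,8]:
  j=7: false
  j=8: true
Found at j=8 → formula holds.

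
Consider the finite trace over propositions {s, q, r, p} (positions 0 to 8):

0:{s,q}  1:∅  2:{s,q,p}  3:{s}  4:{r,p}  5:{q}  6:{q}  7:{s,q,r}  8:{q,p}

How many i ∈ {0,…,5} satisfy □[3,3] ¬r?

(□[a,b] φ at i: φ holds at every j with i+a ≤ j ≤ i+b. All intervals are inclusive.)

4

Evaluate at each i in [0,5]:
  i=0: ✓ (all of [3,3])
  i=1: ✗ (fails at j=4)
  i=2: ✓ (all of [5,5])
  i=3: ✓ (all of [6,6])
  i=4: ✗ (fails at j=7)
  i=5: ✓ (all of [8,8])
Positions where it holds: {0, 2, 3, 5} → 4.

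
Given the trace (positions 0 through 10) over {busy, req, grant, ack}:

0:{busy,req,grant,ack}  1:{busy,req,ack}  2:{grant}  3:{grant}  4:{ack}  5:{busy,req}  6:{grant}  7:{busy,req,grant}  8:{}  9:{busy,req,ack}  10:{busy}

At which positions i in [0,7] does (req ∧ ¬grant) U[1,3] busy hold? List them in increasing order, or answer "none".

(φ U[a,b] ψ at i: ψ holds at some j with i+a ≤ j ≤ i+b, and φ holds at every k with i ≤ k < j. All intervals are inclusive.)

none

Evaluate at each i in [0,7]:
  i=0: ✗ (lhs fails at k=0 before rhs at j=1)
  i=1: ✗ (no rhs in [2,4])
  i=2: ✗ (lhs fails at k=2 before rhs at j=5)
  i=3: ✗ (lhs fails at k=3 before rhs at j=5)
  i=4: ✗ (lhs fails at k=4 before rhs at j=5)
  i=5: ✗ (lhs fails at k=6 before rhs at j=7)
  i=6: ✗ (lhs fails at k=6 before rhs at j=7)
  i=7: ✗ (lhs fails at k=7 before rhs at j=9)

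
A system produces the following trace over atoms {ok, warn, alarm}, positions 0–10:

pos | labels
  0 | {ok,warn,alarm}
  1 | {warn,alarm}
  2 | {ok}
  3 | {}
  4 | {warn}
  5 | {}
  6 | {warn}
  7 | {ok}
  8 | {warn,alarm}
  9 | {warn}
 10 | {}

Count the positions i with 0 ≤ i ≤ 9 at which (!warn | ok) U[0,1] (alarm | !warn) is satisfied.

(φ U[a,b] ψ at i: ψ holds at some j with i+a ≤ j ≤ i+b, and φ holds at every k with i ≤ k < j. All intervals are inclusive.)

7

Evaluate at each i in [0,9]:
  i=0: ✓ (rhs at j=0)
  i=1: ✓ (rhs at j=1)
  i=2: ✓ (rhs at j=2)
  i=3: ✓ (rhs at j=3)
  i=4: ✗ (lhs fails at k=4 before rhs at j=5)
  i=5: ✓ (rhs at j=5)
  i=6: ✗ (lhs fails at k=6 before rhs at j=7)
  i=7: ✓ (rhs at j=7)
  i=8: ✓ (rhs at j=8)
  i=9: ✗ (lhs fails at k=9 before rhs at j=10)
Positions where it holds: {0, 1, 2, 3, 5, 7, 8} → 7.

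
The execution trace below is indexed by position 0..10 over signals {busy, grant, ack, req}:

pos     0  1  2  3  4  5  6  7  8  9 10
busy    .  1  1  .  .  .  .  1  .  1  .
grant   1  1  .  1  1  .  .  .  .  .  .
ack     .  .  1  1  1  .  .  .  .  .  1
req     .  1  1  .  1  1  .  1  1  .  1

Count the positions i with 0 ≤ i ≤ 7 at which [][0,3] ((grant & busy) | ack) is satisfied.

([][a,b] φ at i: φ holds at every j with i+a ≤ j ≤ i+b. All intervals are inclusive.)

1

Evaluate at each i in [0,7]:
  i=0: ✗ (fails at j=0)
  i=1: ✓ (all of [1,4])
  i=2: ✗ (fails at j=5)
  i=3: ✗ (fails at j=5)
  i=4: ✗ (fails at j=5)
  i=5: ✗ (fails at j=5)
  i=6: ✗ (fails at j=6)
  i=7: ✗ (fails at j=7)
Positions where it holds: {1} → 1.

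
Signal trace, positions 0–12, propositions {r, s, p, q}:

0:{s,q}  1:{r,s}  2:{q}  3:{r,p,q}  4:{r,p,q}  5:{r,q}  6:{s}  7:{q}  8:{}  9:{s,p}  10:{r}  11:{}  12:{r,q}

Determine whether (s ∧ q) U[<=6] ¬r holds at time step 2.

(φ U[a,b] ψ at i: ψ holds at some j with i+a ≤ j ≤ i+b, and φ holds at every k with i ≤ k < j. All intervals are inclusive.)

True

Need some j in [2,8] with ¬r, and (s ∧ q) at every k in [2,j-1].
  j=2: ¬r holds; no prefix to check → satisfied.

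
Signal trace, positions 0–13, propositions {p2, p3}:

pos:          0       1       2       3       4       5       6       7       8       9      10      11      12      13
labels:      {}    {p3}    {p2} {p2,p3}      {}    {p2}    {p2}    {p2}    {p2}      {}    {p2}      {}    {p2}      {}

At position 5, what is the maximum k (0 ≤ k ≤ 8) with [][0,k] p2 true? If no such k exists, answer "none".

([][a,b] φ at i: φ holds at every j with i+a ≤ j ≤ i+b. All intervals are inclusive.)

p2 must hold from j=5 onward; find where it first fails.
  j=5: holds
  j=6: holds
  j=7: holds
  j=8: holds
  j=9: fails
Holds on [5,8], so largest k = 3.

3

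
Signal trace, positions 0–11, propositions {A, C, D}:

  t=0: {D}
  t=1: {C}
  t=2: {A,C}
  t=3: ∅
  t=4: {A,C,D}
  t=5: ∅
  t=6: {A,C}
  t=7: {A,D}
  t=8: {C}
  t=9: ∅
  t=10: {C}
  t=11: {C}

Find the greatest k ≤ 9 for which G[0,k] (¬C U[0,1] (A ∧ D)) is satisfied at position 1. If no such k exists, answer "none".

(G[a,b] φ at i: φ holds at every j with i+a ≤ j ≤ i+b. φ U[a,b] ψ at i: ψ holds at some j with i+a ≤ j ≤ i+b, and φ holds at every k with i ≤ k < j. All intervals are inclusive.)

none

(¬C U[0,1] (A ∧ D)) must hold from j=1 onward; find where it first fails.
  j=1: fails → no k works.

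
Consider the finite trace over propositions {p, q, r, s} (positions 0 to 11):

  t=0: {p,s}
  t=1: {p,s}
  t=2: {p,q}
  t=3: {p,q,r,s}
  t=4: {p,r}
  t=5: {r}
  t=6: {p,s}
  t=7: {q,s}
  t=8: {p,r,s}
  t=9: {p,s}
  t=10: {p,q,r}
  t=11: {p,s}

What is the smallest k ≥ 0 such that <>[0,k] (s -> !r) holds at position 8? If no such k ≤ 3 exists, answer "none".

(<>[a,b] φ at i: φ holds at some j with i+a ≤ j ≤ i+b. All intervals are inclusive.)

Scan j = 8,9,… for (s -> !r):
  j=8: fails
  j=9: holds
First hit at j=9, so smallest k = 9-8 = 1.

1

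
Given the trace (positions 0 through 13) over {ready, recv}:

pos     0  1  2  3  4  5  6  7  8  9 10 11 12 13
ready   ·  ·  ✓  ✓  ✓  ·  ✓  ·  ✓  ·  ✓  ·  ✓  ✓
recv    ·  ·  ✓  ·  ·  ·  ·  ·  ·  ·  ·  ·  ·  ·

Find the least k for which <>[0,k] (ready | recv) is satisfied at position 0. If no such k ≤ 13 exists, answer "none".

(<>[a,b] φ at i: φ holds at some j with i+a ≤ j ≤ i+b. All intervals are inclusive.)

Scan j = 0,1,… for (ready | recv):
  j=0: fails
  j=1: fails
  j=2: holds
First hit at j=2, so smallest k = 2-0 = 2.

2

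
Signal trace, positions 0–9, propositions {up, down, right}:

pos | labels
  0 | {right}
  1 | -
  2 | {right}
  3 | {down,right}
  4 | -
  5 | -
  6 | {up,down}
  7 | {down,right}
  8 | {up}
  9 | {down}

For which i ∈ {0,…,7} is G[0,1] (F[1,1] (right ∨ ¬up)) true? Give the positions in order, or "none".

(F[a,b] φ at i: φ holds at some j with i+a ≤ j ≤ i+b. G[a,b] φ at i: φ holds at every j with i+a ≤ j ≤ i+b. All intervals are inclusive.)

Evaluate at each i in [0,7]:
  i=0: ✓ (all of [0,1])
  i=1: ✓ (all of [1,2])
  i=2: ✓ (all of [2,3])
  i=3: ✓ (all of [3,4])
  i=4: ✗ (fails at j=5)
  i=5: ✗ (fails at j=5)
  i=6: ✗ (fails at j=7)
  i=7: ✗ (fails at j=7)

0, 1, 2, 3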